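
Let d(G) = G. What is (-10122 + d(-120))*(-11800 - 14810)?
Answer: 272539620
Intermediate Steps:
(-10122 + d(-120))*(-11800 - 14810) = (-10122 - 120)*(-11800 - 14810) = -10242*(-26610) = 272539620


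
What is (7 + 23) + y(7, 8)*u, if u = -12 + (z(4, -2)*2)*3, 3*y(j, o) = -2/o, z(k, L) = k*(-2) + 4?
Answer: 33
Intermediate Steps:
z(k, L) = 4 - 2*k (z(k, L) = -2*k + 4 = 4 - 2*k)
y(j, o) = -2/(3*o) (y(j, o) = (-2/o)/3 = -2/(3*o))
u = -36 (u = -12 + ((4 - 2*4)*2)*3 = -12 + ((4 - 8)*2)*3 = -12 - 4*2*3 = -12 - 8*3 = -12 - 24 = -36)
(7 + 23) + y(7, 8)*u = (7 + 23) - 2/3/8*(-36) = 30 - 2/3*1/8*(-36) = 30 - 1/12*(-36) = 30 + 3 = 33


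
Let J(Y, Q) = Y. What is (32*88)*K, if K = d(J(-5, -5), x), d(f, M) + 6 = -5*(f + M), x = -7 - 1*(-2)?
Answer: 123904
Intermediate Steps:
x = -5 (x = -7 + 2 = -5)
d(f, M) = -6 - 5*M - 5*f (d(f, M) = -6 - 5*(f + M) = -6 - 5*(M + f) = -6 + (-5*M - 5*f) = -6 - 5*M - 5*f)
K = 44 (K = -6 - 5*(-5) - 5*(-5) = -6 + 25 + 25 = 44)
(32*88)*K = (32*88)*44 = 2816*44 = 123904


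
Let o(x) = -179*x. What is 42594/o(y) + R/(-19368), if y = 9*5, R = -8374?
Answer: -42083779/8667180 ≈ -4.8555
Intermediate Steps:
y = 45
42594/o(y) + R/(-19368) = 42594/((-179*45)) - 8374/(-19368) = 42594/(-8055) - 8374*(-1/19368) = 42594*(-1/8055) + 4187/9684 = -14198/2685 + 4187/9684 = -42083779/8667180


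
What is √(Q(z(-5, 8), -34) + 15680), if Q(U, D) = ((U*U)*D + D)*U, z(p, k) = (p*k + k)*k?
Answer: 8*√8913277 ≈ 23884.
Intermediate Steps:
z(p, k) = k*(k + k*p) (z(p, k) = (k*p + k)*k = (k + k*p)*k = k*(k + k*p))
Q(U, D) = U*(D + D*U²) (Q(U, D) = (U²*D + D)*U = (D*U² + D)*U = (D + D*U²)*U = U*(D + D*U²))
√(Q(z(-5, 8), -34) + 15680) = √(-34*8²*(1 - 5)*(1 + (8²*(1 - 5))²) + 15680) = √(-34*64*(-4)*(1 + (64*(-4))²) + 15680) = √(-34*(-256)*(1 + (-256)²) + 15680) = √(-34*(-256)*(1 + 65536) + 15680) = √(-34*(-256)*65537 + 15680) = √(570434048 + 15680) = √570449728 = 8*√8913277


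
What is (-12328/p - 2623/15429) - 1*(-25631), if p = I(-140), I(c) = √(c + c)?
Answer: 395458076/15429 + 3082*I*√70/35 ≈ 25631.0 + 736.74*I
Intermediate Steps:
I(c) = √2*√c (I(c) = √(2*c) = √2*√c)
p = 2*I*√70 (p = √2*√(-140) = √2*(2*I*√35) = 2*I*√70 ≈ 16.733*I)
(-12328/p - 2623/15429) - 1*(-25631) = (-12328*(-I*√70/140) - 2623/15429) - 1*(-25631) = (-(-3082)*I*√70/35 - 2623*1/15429) + 25631 = (3082*I*√70/35 - 2623/15429) + 25631 = (-2623/15429 + 3082*I*√70/35) + 25631 = 395458076/15429 + 3082*I*√70/35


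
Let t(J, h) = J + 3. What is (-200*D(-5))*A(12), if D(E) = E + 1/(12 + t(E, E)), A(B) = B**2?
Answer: 141120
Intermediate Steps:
t(J, h) = 3 + J
D(E) = E + 1/(15 + E) (D(E) = E + 1/(12 + (3 + E)) = E + 1/(15 + E))
(-200*D(-5))*A(12) = -200*(1 + (-5)**2 + 15*(-5))/(15 - 5)*12**2 = -200*(1 + 25 - 75)/10*144 = -20*(-49)*144 = -200*(-49/10)*144 = 980*144 = 141120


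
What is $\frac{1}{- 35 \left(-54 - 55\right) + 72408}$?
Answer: $\frac{1}{76223} \approx 1.3119 \cdot 10^{-5}$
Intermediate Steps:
$\frac{1}{- 35 \left(-54 - 55\right) + 72408} = \frac{1}{\left(-35\right) \left(-109\right) + 72408} = \frac{1}{3815 + 72408} = \frac{1}{76223}$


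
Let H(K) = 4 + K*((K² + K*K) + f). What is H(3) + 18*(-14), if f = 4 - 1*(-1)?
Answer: -179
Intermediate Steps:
f = 5 (f = 4 + 1 = 5)
H(K) = 4 + K*(5 + 2*K²) (H(K) = 4 + K*((K² + K*K) + 5) = 4 + K*((K² + K²) + 5) = 4 + K*(2*K² + 5) = 4 + K*(5 + 2*K²))
H(3) + 18*(-14) = (4 + 2*3³ + 5*3) + 18*(-14) = (4 + 2*27 + 15) - 252 = (4 + 54 + 15) - 252 = 73 - 252 = -179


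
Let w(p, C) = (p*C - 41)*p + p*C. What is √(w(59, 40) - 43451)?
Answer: √95730 ≈ 309.40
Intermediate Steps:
w(p, C) = C*p + p*(-41 + C*p) (w(p, C) = (C*p - 41)*p + C*p = (-41 + C*p)*p + C*p = p*(-41 + C*p) + C*p = C*p + p*(-41 + C*p))
√(w(59, 40) - 43451) = √(59*(-41 + 40 + 40*59) - 43451) = √(59*(-41 + 40 + 2360) - 43451) = √(59*2359 - 43451) = √(139181 - 43451) = √95730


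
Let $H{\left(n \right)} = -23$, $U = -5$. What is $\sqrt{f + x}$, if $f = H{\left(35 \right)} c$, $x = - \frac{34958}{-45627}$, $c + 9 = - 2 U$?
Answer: $\frac{i \sqrt{898269}}{201} \approx 4.7153 i$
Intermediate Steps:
$c = 1$ ($c = -9 - -10 = -9 + 10 = 1$)
$x = \frac{154}{201}$ ($x = \left(-34958\right) \left(- \frac{1}{45627}\right) = \frac{154}{201} \approx 0.76617$)
$f = -23$ ($f = \left(-23\right) 1 = -23$)
$\sqrt{f + x} = \sqrt{-23 + \frac{154}{201}} = \sqrt{- \frac{4469}{201}} = \frac{i \sqrt{898269}}{201}$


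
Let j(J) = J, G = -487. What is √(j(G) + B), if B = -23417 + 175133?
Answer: √151229 ≈ 388.88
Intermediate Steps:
B = 151716
√(j(G) + B) = √(-487 + 151716) = √151229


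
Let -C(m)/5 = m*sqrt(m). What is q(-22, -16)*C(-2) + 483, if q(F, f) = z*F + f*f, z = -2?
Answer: 483 + 3000*I*sqrt(2) ≈ 483.0 + 4242.6*I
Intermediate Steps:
q(F, f) = f**2 - 2*F (q(F, f) = -2*F + f*f = -2*F + f**2 = f**2 - 2*F)
C(m) = -5*m**(3/2) (C(m) = -5*m*sqrt(m) = -5*m**(3/2))
q(-22, -16)*C(-2) + 483 = ((-16)**2 - 2*(-22))*(-(-10)*I*sqrt(2)) + 483 = (256 + 44)*(-(-10)*I*sqrt(2)) + 483 = 300*(10*I*sqrt(2)) + 483 = 3000*I*sqrt(2) + 483 = 483 + 3000*I*sqrt(2)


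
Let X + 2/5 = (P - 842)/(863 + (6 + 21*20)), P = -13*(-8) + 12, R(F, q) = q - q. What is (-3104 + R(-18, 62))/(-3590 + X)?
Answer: 10002640/11571879 ≈ 0.86439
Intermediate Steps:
R(F, q) = 0
P = 116 (P = 104 + 12 = 116)
X = -6208/6445 (X = -⅖ + (116 - 842)/(863 + (6 + 21*20)) = -⅖ - 726/(863 + (6 + 420)) = -⅖ - 726/(863 + 426) = -⅖ - 726/1289 = -6208/6445 ≈ -0.96323)
(-3104 + R(-18, 62))/(-3590 + X) = (-3104 + 0)/(-3590 - 6208/6445) = -3104/(-23143758/6445) = -3104*(-6445/23143758) = 10002640/11571879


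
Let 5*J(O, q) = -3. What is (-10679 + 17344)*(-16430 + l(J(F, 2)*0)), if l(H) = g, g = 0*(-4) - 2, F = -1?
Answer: -109519280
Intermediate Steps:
J(O, q) = -⅗ (J(O, q) = (⅕)*(-3) = -⅗)
g = -2 (g = 0 - 2 = -2)
l(H) = -2
(-10679 + 17344)*(-16430 + l(J(F, 2)*0)) = (-10679 + 17344)*(-16430 - 2) = 6665*(-16432) = -109519280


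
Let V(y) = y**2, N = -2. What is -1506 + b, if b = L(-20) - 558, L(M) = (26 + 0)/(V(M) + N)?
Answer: -410723/199 ≈ -2063.9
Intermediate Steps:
L(M) = 26/(-2 + M**2) (L(M) = (26 + 0)/(M**2 - 2) = 26/(-2 + M**2))
b = -111029/199 (b = 26/(-2 + (-20)**2) - 558 = 26/(-2 + 400) - 558 = 26/398 - 558 = 26*(1/398) - 558 = 13/199 - 558 = -111029/199 ≈ -557.93)
-1506 + b = -1506 - 111029/199 = -410723/199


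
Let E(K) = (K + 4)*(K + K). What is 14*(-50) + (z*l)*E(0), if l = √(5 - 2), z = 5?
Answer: -700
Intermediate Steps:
E(K) = 2*K*(4 + K) (E(K) = (4 + K)*(2*K) = 2*K*(4 + K))
l = √3 ≈ 1.7320
14*(-50) + (z*l)*E(0) = 14*(-50) + (5*√3)*(2*0*(4 + 0)) = -700 + (5*√3)*(2*0*4) = -700 + (5*√3)*0 = -700 + 0 = -700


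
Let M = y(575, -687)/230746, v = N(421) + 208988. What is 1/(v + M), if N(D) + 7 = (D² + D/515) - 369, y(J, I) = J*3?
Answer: 118834190/45852626746511 ≈ 2.5917e-6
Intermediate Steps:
y(J, I) = 3*J
N(D) = -376 + D² + D/515 (N(D) = -7 + ((D² + D/515) - 369) = -7 + (-369 + D² + D/515) = -376 + D² + D/515)
v = 198714716/515 (v = (-376 + 421² + (1/515)*421) + 208988 = (-376 + 177241 + 421/515) + 208988 = 91085896/515 + 208988 = 198714716/515 ≈ 3.8585e+5)
M = 1725/230746 (M = (3*575)/230746 = 1725*(1/230746) = 1725/230746 ≈ 0.0074757)
1/(v + M) = 1/(198714716/515 + 1725/230746) = 1/(45852626746511/118834190) = 118834190/45852626746511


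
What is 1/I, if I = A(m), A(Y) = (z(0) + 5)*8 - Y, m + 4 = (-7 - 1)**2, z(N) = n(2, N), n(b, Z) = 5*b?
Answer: 1/60 ≈ 0.016667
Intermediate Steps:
z(N) = 10 (z(N) = 5*2 = 10)
m = 60 (m = -4 + (-7 - 1)**2 = -4 + (-8)**2 = -4 + 64 = 60)
A(Y) = 120 - Y (A(Y) = (10 + 5)*8 - Y = 15*8 - Y = 120 - Y)
I = 60 (I = 120 - 1*60 = 120 - 60 = 60)
1/I = 1/60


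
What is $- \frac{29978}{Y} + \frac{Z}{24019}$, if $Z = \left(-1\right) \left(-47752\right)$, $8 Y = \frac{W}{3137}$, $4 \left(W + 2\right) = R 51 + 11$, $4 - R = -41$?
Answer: $- \frac{36140272216696}{27597831} \approx -1.3095 \cdot 10^{6}$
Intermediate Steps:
$R = 45$ ($R = 4 - -41 = 4 + 41 = 45$)
$W = \frac{1149}{2}$ ($W = -2 + \frac{45 \cdot 51 + 11}{4} = -2 + \frac{2295 + 11}{4} = -2 + \frac{1}{4} \cdot 2306 = -2 + \frac{1153}{2} = \frac{1149}{2} \approx 574.5$)
$Y = \frac{1149}{50192}$ ($Y = \frac{\frac{1149}{2} \cdot \frac{1}{3137}}{8} = \frac{1}{8} \cdot \frac{1149}{6274} = \frac{1149}{50192} \approx 0.022892$)
$Z = 47752$
$- \frac{29978}{Y} + \frac{Z}{24019} = - \frac{29978}{\frac{1149}{50192}} + \frac{47752}{24019} = \left(-29978\right) \frac{50192}{1149} + 47752 \cdot \frac{1}{24019} = - \frac{1504655776}{1149} + \frac{47752}{24019} = - \frac{36140272216696}{27597831}$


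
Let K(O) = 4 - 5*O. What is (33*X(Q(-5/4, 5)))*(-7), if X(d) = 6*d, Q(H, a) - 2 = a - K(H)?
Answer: 9009/2 ≈ 4504.5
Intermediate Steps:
Q(H, a) = -2 + a + 5*H (Q(H, a) = 2 + (a - (4 - 5*H)) = 2 + (a + (-4 + 5*H)) = 2 + (-4 + a + 5*H) = -2 + a + 5*H)
(33*X(Q(-5/4, 5)))*(-7) = (33*(6*(-2 + 5 + 5*(-5/4))))*(-7) = (33*(6*(-2 + 5 - 25/4)))*(-7) = (33*(6*(-13/4)))*(-7) = (33*(-39/2))*(-7) = -1287/2*(-7) = 9009/2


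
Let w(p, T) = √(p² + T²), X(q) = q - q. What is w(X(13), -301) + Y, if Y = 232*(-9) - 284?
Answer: -2071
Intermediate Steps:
Y = -2372 (Y = -2088 - 284 = -2372)
X(q) = 0
w(p, T) = √(T² + p²)
w(X(13), -301) + Y = √((-301)² + 0²) - 2372 = √(90601 + 0) - 2372 = √90601 - 2372 = 301 - 2372 = -2071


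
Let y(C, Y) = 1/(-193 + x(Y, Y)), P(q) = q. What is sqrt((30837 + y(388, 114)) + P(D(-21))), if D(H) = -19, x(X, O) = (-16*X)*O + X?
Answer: sqrt(1333502263046035)/208015 ≈ 175.55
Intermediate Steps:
x(X, O) = X - 16*O*X (x(X, O) = -16*O*X + X = X - 16*O*X)
y(C, Y) = 1/(-193 + Y*(1 - 16*Y))
sqrt((30837 + y(388, 114)) + P(D(-21))) = sqrt((30837 - 1/(193 + 114*(-1 + 16*114))) - 19) = sqrt((30837 - 1/(193 + 114*(-1 + 1824))) - 19) = sqrt((30837 - 1/(193 + 114*1823)) - 19) = sqrt((30837 - 1/(193 + 207822)) - 19) = sqrt((30837 - 1/208015) - 19) = sqrt(6414558554/208015 - 19) = sqrt(6410606269/208015) = sqrt(1333502263046035)/208015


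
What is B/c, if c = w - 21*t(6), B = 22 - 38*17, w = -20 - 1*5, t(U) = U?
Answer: 624/151 ≈ 4.1324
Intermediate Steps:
w = -25 (w = -20 - 5 = -25)
B = -624 (B = 22 - 646 = -624)
c = -151 (c = -25 - 21*6 = -25 - 126 = -151)
B/c = -624/(-151) = -624*(-1/151) = 624/151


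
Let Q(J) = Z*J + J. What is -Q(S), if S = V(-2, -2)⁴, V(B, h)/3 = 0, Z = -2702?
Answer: 0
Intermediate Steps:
V(B, h) = 0 (V(B, h) = 3*0 = 0)
S = 0 (S = 0⁴ = 0)
Q(J) = -2701*J (Q(J) = -2702*J + J = -2701*J)
-Q(S) = -(-2701)*0 = -1*0 = 0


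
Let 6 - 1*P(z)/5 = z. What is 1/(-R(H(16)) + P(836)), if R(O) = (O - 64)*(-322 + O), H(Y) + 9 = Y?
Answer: -1/22105 ≈ -4.5239e-5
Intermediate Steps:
H(Y) = -9 + Y
P(z) = 30 - 5*z
R(O) = (-322 + O)*(-64 + O) (R(O) = (-64 + O)*(-322 + O) = (-322 + O)*(-64 + O))
1/(-R(H(16)) + P(836)) = 1/(-(20608 + (-9 + 16)**2 - 386*(-9 + 16)) + (30 - 5*836)) = 1/(-(20608 + 7**2 - 386*7) + (30 - 4180)) = 1/(-(20608 + 49 - 2702) - 4150) = 1/(-1*17955 - 4150) = 1/(-17955 - 4150) = 1/(-22105) = -1/22105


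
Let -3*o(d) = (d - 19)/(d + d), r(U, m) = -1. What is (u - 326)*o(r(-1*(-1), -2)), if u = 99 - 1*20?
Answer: 2470/3 ≈ 823.33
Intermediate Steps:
o(d) = -(-19 + d)/(6*d) (o(d) = -(d - 19)/(3*(d + d)) = -(-19 + d)/(3*(2*d)) = -(-19 + d)*1/(2*d)/3 = -(-19 + d)/(6*d))
u = 79 (u = 99 - 20 = 79)
(u - 326)*o(r(-1*(-1), -2)) = (79 - 326)*((⅙)*(19 - 1*(-1))/(-1)) = -247*(-1)*(19 + 1)/6 = -247*(-1)*20/6 = -247*(-10/3) = 2470/3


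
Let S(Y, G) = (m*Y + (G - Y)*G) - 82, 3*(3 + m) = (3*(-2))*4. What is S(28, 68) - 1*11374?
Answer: -9044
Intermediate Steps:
m = -11 (m = -3 + ((3*(-2))*4)/3 = -3 + (-6*4)/3 = -3 + (1/3)*(-24) = -3 - 8 = -11)
S(Y, G) = -82 - 11*Y + G*(G - Y) (S(Y, G) = (-11*Y + (G - Y)*G) - 82 = (-11*Y + G*(G - Y)) - 82 = -82 - 11*Y + G*(G - Y))
S(28, 68) - 1*11374 = (-82 + 68**2 - 11*28 - 1*68*28) - 1*11374 = (-82 + 4624 - 308 - 1904) - 11374 = 2330 - 11374 = -9044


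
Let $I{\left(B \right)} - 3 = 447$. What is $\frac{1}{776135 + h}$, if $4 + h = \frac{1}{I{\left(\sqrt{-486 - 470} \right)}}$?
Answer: $\frac{450}{349258951} \approx 1.2884 \cdot 10^{-6}$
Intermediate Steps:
$I{\left(B \right)} = 450$ ($I{\left(B \right)} = 3 + 447 = 450$)
$h = - \frac{1799}{450}$ ($h = -4 + \frac{1}{450} = - \frac{1799}{450} \approx -3.9978$)
$\frac{1}{776135 + h} = \frac{1}{776135 - \frac{1799}{450}} = \frac{1}{\frac{349258951}{450}} = \frac{450}{349258951}$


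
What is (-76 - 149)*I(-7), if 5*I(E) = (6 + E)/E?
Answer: -45/7 ≈ -6.4286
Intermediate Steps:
I(E) = (6 + E)/(5*E) (I(E) = ((6 + E)/E)/5 = (6 + E)/(5*E))
(-76 - 149)*I(-7) = (-76 - 149)*((⅕)*(6 - 7)/(-7)) = -45*(-1)*(-1)/7 = -225*1/35 = -45/7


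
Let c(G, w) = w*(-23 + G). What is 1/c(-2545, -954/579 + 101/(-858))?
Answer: 27599/125120236 ≈ 0.00022058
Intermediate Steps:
1/c(-2545, -954/579 + 101/(-858)) = 1/((-954/579 + 101/(-858))*(-23 - 2545)) = 1/((-954*1/579 + 101*(-1/858))*(-2568)) = 1/((-318/193 - 101/858)*(-2568)) = 1/(-292337/165594*(-2568)) = 1/(125120236/27599) = 27599/125120236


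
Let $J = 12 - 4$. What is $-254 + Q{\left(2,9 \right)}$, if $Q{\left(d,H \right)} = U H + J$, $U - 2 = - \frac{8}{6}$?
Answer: $-240$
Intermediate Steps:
$J = 8$
$U = \frac{2}{3}$ ($U = 2 - \frac{8}{6} = 2 - \frac{4}{3} = \frac{2}{3} \approx 0.66667$)
$Q{\left(d,H \right)} = 8 + \frac{2 H}{3}$ ($Q{\left(d,H \right)} = \frac{2 H}{3} + 8 = 8 + \frac{2 H}{3}$)
$-254 + Q{\left(2,9 \right)} = -254 + \left(8 + \frac{2}{3} \cdot 9\right) = -254 + \left(8 + 6\right) = -254 + 14 = -240$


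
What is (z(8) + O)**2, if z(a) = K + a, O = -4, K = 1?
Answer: 25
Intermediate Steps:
z(a) = 1 + a
(z(8) + O)**2 = ((1 + 8) - 4)**2 = (9 - 4)**2 = 5**2 = 25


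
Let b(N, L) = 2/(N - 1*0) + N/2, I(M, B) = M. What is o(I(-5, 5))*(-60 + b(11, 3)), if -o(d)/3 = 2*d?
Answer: -17925/11 ≈ -1629.5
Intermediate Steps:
o(d) = -6*d
b(N, L) = N/2 + 2/N (b(N, L) = 2/(N + 0) + N*(½) = 2/N + N/2 = N/2 + 2/N)
o(I(-5, 5))*(-60 + b(11, 3)) = (-6*(-5))*(-60 + ((½)*11 + 2/11)) = 30*(-60 + (11/2 + 2*(1/11))) = 30*(-60 + (11/2 + 2/11)) = 30*(-60 + 125/22) = 30*(-1195/22) = -17925/11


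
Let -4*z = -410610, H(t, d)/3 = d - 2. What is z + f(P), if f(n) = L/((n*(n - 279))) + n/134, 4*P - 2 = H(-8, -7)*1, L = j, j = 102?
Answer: 1569495295127/15289400 ≈ 1.0265e+5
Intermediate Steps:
L = 102
H(t, d) = -6 + 3*d (H(t, d) = 3*(d - 2) = 3*(-2 + d) = -6 + 3*d)
z = 205305/2 (z = -¼*(-410610) = 205305/2 ≈ 1.0265e+5)
P = -25/4 (P = ½ + ((-6 + 3*(-7))*1)/4 = ½ + ((-6 - 21)*1)/4 = ½ + (-27*1)/4 = ½ + (¼)*(-27) = ½ - 27/4 = -25/4 ≈ -6.2500)
f(n) = n/134 + 102/(n*(-279 + n)) (f(n) = 102/((n*(n - 279))) + n/134 = 102/((n*(-279 + n))) + n*(1/134) = 102*(1/(n*(-279 + n))) + n/134 = 102/(n*(-279 + n)) + n/134 = n/134 + 102/(n*(-279 + n)))
z + f(P) = 205305/2 + (13668 + (-25/4)³ - 279*(-25/4)²)/(134*(-25/4)*(-279 - 25/4)) = 205305/2 + (1/134)*(-4/25)*(13668 - 15625/64 - 279*625/16)/(-1141/4) = 205305/2 + (1/134)*(-4/25)*(-4/1141)*(13668 - 15625/64 - 174375/16) = 205305/2 + (1/134)*(-4/25)*(-4/1141)*(161627/64) = 205305/2 + 161627/15289400 = 1569495295127/15289400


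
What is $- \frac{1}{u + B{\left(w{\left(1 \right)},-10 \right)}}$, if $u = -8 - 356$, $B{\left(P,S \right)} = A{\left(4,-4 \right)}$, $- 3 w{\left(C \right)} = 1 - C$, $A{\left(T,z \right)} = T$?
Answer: $\frac{1}{360} \approx 0.0027778$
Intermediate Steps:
$w{\left(C \right)} = - \frac{1}{3} + \frac{C}{3}$ ($w{\left(C \right)} = - \frac{1 - C}{3} = - \frac{1}{3} + \frac{C}{3}$)
$B{\left(P,S \right)} = 4$
$u = -364$ ($u = -8 - 356 = -364$)
$- \frac{1}{u + B{\left(w{\left(1 \right)},-10 \right)}} = - \frac{1}{-364 + 4} = - \frac{1}{-360} = \left(-1\right) \left(- \frac{1}{360}\right) = \frac{1}{360}$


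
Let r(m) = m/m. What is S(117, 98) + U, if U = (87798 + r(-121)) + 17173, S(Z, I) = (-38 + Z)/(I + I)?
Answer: 20574591/196 ≈ 1.0497e+5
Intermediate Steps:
r(m) = 1
S(Z, I) = (-38 + Z)/(2*I) (S(Z, I) = (-38 + Z)/((2*I)) = (-38 + Z)*(1/(2*I)) = (-38 + Z)/(2*I))
U = 104972 (U = (87798 + 1) + 17173 = 87799 + 17173 = 104972)
S(117, 98) + U = (½)*(-38 + 117)/98 + 104972 = (½)*(1/98)*79 + 104972 = 79/196 + 104972 = 20574591/196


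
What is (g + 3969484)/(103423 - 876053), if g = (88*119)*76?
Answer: -2382678/386315 ≈ -6.1677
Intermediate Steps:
g = 795872 (g = 10472*76 = 795872)
(g + 3969484)/(103423 - 876053) = (795872 + 3969484)/(103423 - 876053) = 4765356/(-772630) = 4765356*(-1/772630) = -2382678/386315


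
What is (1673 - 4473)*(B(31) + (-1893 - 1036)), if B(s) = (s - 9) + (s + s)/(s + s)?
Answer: 8136800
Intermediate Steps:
B(s) = -8 + s (B(s) = (-9 + s) + (2*s)/((2*s)) = (-9 + s) + (2*s)*(1/(2*s)) = (-9 + s) + 1 = -8 + s)
(1673 - 4473)*(B(31) + (-1893 - 1036)) = (1673 - 4473)*((-8 + 31) + (-1893 - 1036)) = -2800*(23 - 2929) = -2800*(-2906) = 8136800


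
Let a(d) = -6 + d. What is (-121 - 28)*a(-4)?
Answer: 1490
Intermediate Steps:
(-121 - 28)*a(-4) = (-121 - 28)*(-6 - 4) = -149*(-10) = 1490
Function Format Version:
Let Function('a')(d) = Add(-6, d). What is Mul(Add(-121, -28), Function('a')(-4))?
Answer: 1490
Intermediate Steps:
Mul(Add(-121, -28), Function('a')(-4)) = Mul(Add(-121, -28), Add(-6, -4)) = Mul(-149, -10) = 1490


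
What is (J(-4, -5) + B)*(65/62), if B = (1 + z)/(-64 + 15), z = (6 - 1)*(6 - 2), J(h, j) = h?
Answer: -65/14 ≈ -4.6429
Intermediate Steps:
z = 20 (z = 5*4 = 20)
B = -3/7 (B = (1 + 20)/(-64 + 15) = 21/(-49) = 21*(-1/49) = -3/7 ≈ -0.42857)
(J(-4, -5) + B)*(65/62) = (-4 - 3/7)*(65/62) = -2015/(7*62) = -31/7*65/62 = -65/14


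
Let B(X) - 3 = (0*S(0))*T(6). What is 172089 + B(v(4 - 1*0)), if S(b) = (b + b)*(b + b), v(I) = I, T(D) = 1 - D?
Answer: 172092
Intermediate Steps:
S(b) = 4*b² (S(b) = (2*b)*(2*b) = 4*b²)
B(X) = 3 (B(X) = 3 + (0*(4*0²))*(1 - 1*6) = 3 + (0*(4*0))*(1 - 6) = 3 + (0*0)*(-5) = 3 + 0*(-5) = 3 + 0 = 3)
172089 + B(v(4 - 1*0)) = 172089 + 3 = 172092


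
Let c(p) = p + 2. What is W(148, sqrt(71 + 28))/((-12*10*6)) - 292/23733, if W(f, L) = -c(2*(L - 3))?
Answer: -8477/474660 + sqrt(11)/120 ≈ 0.0097794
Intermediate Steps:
c(p) = 2 + p
W(f, L) = 4 - 2*L (W(f, L) = -(2 + 2*(L - 3)) = -(2 + 2*(-3 + L)) = -(2 + (-6 + 2*L)) = -(-4 + 2*L) = 4 - 2*L)
W(148, sqrt(71 + 28))/((-12*10*6)) - 292/23733 = (4 - 2*sqrt(71 + 28))/((-12*10*6)) - 292/23733 = (4 - 6*sqrt(11))/((-120*6)) - 292*1/23733 = (4 - 6*sqrt(11))/(-720) - 292/23733 = (4 - 6*sqrt(11))*(-1/720) - 292/23733 = (-1/180 + sqrt(11)/120) - 292/23733 = -8477/474660 + sqrt(11)/120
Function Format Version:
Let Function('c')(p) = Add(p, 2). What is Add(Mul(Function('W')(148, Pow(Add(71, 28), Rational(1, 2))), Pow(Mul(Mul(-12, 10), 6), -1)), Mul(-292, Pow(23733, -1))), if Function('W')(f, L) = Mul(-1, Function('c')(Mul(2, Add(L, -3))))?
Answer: Add(Rational(-8477, 474660), Mul(Rational(1, 120), Pow(11, Rational(1, 2)))) ≈ 0.0097794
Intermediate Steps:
Function('c')(p) = Add(2, p)
Function('W')(f, L) = Add(4, Mul(-2, L)) (Function('W')(f, L) = Mul(-1, Add(2, Mul(2, Add(L, -3)))) = Mul(-1, Add(2, Mul(2, Add(-3, L)))) = Mul(-1, Add(2, Add(-6, Mul(2, L)))) = Mul(-1, Add(-4, Mul(2, L))) = Add(4, Mul(-2, L)))
Add(Mul(Function('W')(148, Pow(Add(71, 28), Rational(1, 2))), Pow(Mul(Mul(-12, 10), 6), -1)), Mul(-292, Pow(23733, -1))) = Add(Mul(Add(4, Mul(-2, Pow(Add(71, 28), Rational(1, 2)))), Pow(Mul(Mul(-12, 10), 6), -1)), Mul(-292, Pow(23733, -1))) = Add(Mul(Add(4, Mul(-2, Pow(99, Rational(1, 2)))), Pow(Mul(-120, 6), -1)), Mul(-292, Rational(1, 23733))) = Add(Mul(Add(4, Mul(-2, Mul(3, Pow(11, Rational(1, 2))))), Pow(-720, -1)), Rational(-292, 23733)) = Add(Mul(Add(4, Mul(-6, Pow(11, Rational(1, 2)))), Rational(-1, 720)), Rational(-292, 23733)) = Add(Add(Rational(-1, 180), Mul(Rational(1, 120), Pow(11, Rational(1, 2)))), Rational(-292, 23733)) = Add(Rational(-8477, 474660), Mul(Rational(1, 120), Pow(11, Rational(1, 2))))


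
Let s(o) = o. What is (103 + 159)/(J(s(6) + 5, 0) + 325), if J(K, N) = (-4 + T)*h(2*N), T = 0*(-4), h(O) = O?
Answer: 262/325 ≈ 0.80615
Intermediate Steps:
T = 0
J(K, N) = -8*N (J(K, N) = (-4 + 0)*(2*N) = -8*N)
(103 + 159)/(J(s(6) + 5, 0) + 325) = (103 + 159)/(-8*0 + 325) = 262/(0 + 325) = 262/325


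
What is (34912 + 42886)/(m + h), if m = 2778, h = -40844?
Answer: -5557/2719 ≈ -2.0438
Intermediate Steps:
(34912 + 42886)/(m + h) = (34912 + 42886)/(2778 - 40844) = 77798/(-38066) = 77798*(-1/38066) = -5557/2719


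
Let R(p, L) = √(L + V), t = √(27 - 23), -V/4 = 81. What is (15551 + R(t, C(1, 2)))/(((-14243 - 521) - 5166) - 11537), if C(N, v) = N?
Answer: -15551/31467 - I*√323/31467 ≈ -0.4942 - 0.00057114*I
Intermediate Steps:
V = -324 (V = -4*81 = -324)
t = 2 (t = √4 = 2)
R(p, L) = √(-324 + L) (R(p, L) = √(L - 324) = √(-324 + L))
(15551 + R(t, C(1, 2)))/(((-14243 - 521) - 5166) - 11537) = (15551 + √(-324 + 1))/(((-14243 - 521) - 5166) - 11537) = (15551 + √(-323))/((-14764 - 5166) - 11537) = (15551 + I*√323)/(-19930 - 11537) = (15551 + I*√323)/(-31467) = (15551 + I*√323)*(-1/31467) = -15551/31467 - I*√323/31467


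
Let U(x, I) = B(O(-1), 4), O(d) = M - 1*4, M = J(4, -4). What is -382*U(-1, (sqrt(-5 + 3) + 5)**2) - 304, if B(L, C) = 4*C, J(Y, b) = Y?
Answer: -6416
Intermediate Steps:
M = 4
O(d) = 0 (O(d) = 4 - 1*4 = 4 - 4 = 0)
U(x, I) = 16 (U(x, I) = 4*4 = 16)
-382*U(-1, (sqrt(-5 + 3) + 5)**2) - 304 = -382*16 - 304 = -6112 - 304 = -6416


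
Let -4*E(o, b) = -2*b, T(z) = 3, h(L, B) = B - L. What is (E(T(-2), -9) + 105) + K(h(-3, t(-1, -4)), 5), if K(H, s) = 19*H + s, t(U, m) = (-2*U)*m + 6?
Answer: 249/2 ≈ 124.50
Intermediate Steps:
t(U, m) = 6 - 2*U*m (t(U, m) = -2*U*m + 6 = 6 - 2*U*m)
E(o, b) = b/2 (E(o, b) = -(-1)*b/2 = b/2)
K(H, s) = s + 19*H
(E(T(-2), -9) + 105) + K(h(-3, t(-1, -4)), 5) = ((½)*(-9) + 105) + (5 + 19*((6 - 2*(-1)*(-4)) - 1*(-3))) = (-9/2 + 105) + (5 + 19*((6 - 8) + 3)) = 201/2 + (5 + 19*(-2 + 3)) = 201/2 + (5 + 19*1) = 201/2 + (5 + 19) = 201/2 + 24 = 249/2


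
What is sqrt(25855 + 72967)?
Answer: sqrt(98822) ≈ 314.36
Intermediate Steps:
sqrt(25855 + 72967) = sqrt(98822)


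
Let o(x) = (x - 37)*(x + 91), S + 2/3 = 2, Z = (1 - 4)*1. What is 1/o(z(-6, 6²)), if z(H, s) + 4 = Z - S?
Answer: -9/33728 ≈ -0.00026684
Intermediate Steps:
Z = -3 (Z = -3*1 = -3)
S = 4/3 (S = -⅔ + 2 = 4/3 ≈ 1.3333)
z(H, s) = -25/3 (z(H, s) = -4 + (-3 - 1*4/3) = -4 + (-3 - 4/3) = -4 - 13/3 = -25/3)
o(x) = (-37 + x)*(91 + x)
1/o(z(-6, 6²)) = 1/(-3367 + (-25/3)² + 54*(-25/3)) = 1/(-3367 + 625/9 - 450) = 1/(-33728/9) = -9/33728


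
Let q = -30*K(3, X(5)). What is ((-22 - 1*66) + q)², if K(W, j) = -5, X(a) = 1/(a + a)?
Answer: 3844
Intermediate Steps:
X(a) = 1/(2*a)
q = 150 (q = -30*(-5) = 150)
((-22 - 1*66) + q)² = ((-22 - 1*66) + 150)² = ((-22 - 66) + 150)² = (-88 + 150)² = 62² = 3844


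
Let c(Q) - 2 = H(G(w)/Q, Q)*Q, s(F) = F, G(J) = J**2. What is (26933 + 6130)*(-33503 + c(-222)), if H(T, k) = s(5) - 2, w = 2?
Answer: -1129663521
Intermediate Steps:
H(T, k) = 3 (H(T, k) = 5 - 2 = 3)
c(Q) = 2 + 3*Q
(26933 + 6130)*(-33503 + c(-222)) = (26933 + 6130)*(-33503 + (2 + 3*(-222))) = 33063*(-33503 + (2 - 666)) = 33063*(-33503 - 664) = 33063*(-34167) = -1129663521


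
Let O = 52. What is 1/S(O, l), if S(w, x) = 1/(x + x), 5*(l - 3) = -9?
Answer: 12/5 ≈ 2.4000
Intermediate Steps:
l = 6/5 (l = 3 + (⅕)*(-9) = 3 - 9/5 = 6/5 ≈ 1.2000)
S(w, x) = 1/(2*x)
1/S(O, l) = 1/(1/(2*(6/5))) = 1/((½)*(⅚)) = 1/(5/12) = 12/5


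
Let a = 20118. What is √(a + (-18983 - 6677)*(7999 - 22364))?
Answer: √368626018 ≈ 19200.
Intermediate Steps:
√(a + (-18983 - 6677)*(7999 - 22364)) = √(20118 + (-18983 - 6677)*(7999 - 22364)) = √(20118 - 25660*(-14365)) = √(20118 + 368605900) = √368626018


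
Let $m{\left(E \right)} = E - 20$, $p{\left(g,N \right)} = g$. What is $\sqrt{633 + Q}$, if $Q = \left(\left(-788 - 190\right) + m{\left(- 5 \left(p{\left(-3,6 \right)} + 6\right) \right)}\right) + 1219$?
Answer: $\sqrt{839} \approx 28.965$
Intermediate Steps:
$m{\left(E \right)} = -20 + E$ ($m{\left(E \right)} = E - 20 = -20 + E$)
$Q = 206$ ($Q = \left(\left(-788 - 190\right) - \left(20 + 5 \left(-3 + 6\right)\right)\right) + 1219 = \left(\left(-788 - 190\right) - 35\right) + 1219 = \left(-978 - 35\right) + 1219 = -1013 + 1219 = 206$)
$\sqrt{633 + Q} = \sqrt{633 + 206} = \sqrt{839}$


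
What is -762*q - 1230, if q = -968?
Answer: 736386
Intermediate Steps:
-762*q - 1230 = -762*(-968) - 1230 = 737616 - 1230 = 736386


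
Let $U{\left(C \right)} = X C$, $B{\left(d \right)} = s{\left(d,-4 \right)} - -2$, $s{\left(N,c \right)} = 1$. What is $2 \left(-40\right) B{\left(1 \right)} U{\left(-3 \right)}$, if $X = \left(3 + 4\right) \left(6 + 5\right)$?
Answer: $55440$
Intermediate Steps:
$B{\left(d \right)} = 3$ ($B{\left(d \right)} = 1 - -2 = 1 + 2 = 3$)
$X = 77$ ($X = 7 \cdot 11 = 77$)
$U{\left(C \right)} = 77 C$
$2 \left(-40\right) B{\left(1 \right)} U{\left(-3 \right)} = 2 \left(-40\right) 3 \cdot 77 \left(-3\right) = \left(-80\right) 3 \left(-231\right) = \left(-240\right) \left(-231\right) = 55440$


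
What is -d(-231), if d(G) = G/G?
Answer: -1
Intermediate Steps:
d(G) = 1
-d(-231) = -1*1 = -1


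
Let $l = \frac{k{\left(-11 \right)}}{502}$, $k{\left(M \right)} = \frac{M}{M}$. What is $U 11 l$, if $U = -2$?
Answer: $- \frac{11}{251} \approx -0.043825$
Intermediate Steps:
$k{\left(M \right)} = 1$
$l = \frac{1}{502}$ ($l = 1 \cdot \frac{1}{502} = \frac{1}{502} \approx 0.001992$)
$U 11 l = \left(-2\right) 11 \cdot \frac{1}{502} = \left(-22\right) \frac{1}{502} = - \frac{11}{251}$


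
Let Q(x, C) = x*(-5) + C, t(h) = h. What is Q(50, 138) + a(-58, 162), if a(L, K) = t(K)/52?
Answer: -2831/26 ≈ -108.88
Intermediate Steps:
a(L, K) = K/52
Q(x, C) = C - 5*x (Q(x, C) = -5*x + C = C - 5*x)
Q(50, 138) + a(-58, 162) = (138 - 5*50) + (1/52)*162 = (138 - 250) + 81/26 = -112 + 81/26 = -2831/26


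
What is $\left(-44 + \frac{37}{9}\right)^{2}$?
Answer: $\frac{128881}{81} \approx 1591.1$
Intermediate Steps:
$\left(-44 + \frac{37}{9}\right)^{2} = \left(- \frac{359}{9}\right)^{2} = \frac{128881}{81}$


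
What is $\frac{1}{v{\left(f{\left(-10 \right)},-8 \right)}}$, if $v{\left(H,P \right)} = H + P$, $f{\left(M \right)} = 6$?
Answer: $- \frac{1}{2} \approx -0.5$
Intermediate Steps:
$\frac{1}{v{\left(f{\left(-10 \right)},-8 \right)}} = \frac{1}{6 - 8} = \frac{1}{-2} = - \frac{1}{2}$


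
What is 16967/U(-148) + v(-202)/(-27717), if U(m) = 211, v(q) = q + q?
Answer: 470359583/5848287 ≈ 80.427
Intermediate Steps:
v(q) = 2*q
16967/U(-148) + v(-202)/(-27717) = 16967/211 + (2*(-202))/(-27717) = 16967*(1/211) - 404*(-1/27717) = 16967/211 + 404/27717 = 470359583/5848287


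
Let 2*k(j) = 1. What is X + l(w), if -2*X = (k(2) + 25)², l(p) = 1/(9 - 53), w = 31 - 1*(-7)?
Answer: -28613/88 ≈ -325.15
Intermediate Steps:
k(j) = ½ (k(j) = (½)*1 = ½)
w = 38 (w = 31 + 7 = 38)
l(p) = -1/44 (l(p) = 1/(-44) = -1/44)
X = -2601/8 (X = -(½ + 25)²/2 = -(51/2)²/2 = -½*2601/4 = -2601/8 ≈ -325.13)
X + l(w) = -2601/8 - 1/44 = -28613/88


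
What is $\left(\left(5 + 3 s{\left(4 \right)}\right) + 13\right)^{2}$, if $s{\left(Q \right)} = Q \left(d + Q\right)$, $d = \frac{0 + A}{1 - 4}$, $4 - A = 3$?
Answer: $3844$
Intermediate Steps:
$A = 1$ ($A = 4 - 3 = 1$)
$d = - \frac{1}{3}$ ($d = \frac{0 + 1}{1 - 4} = 1 \frac{1}{-3} = 1 \left(- \frac{1}{3}\right) = - \frac{1}{3} \approx -0.33333$)
$s{\left(Q \right)} = Q \left(- \frac{1}{3} + Q\right)$
$\left(\left(5 + 3 s{\left(4 \right)}\right) + 13\right)^{2} = \left(\left(5 + 3 \cdot 4 \left(- \frac{1}{3} + 4\right)\right) + 13\right)^{2} = \left(\left(5 + 3 \cdot 4 \cdot \frac{11}{3}\right) + 13\right)^{2} = \left(\left(5 + 3 \cdot \frac{44}{3}\right) + 13\right)^{2} = \left(\left(5 + 44\right) + 13\right)^{2} = \left(49 + 13\right)^{2} = 62^{2} = 3844$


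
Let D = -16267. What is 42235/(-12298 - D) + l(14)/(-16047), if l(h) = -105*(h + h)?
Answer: 76601545/7076727 ≈ 10.824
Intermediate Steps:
l(h) = -210*h
42235/(-12298 - D) + l(14)/(-16047) = 42235/(-12298 - 1*(-16267)) - 210*14/(-16047) = 42235/(-12298 + 16267) - 2940*(-1/16047) = 42235/3969 + 980/5349 = 76601545/7076727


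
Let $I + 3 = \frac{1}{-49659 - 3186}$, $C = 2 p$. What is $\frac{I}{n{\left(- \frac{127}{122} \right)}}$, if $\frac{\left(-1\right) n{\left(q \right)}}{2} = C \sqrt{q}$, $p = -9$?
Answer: $\frac{39634 i \sqrt{15494}}{60401835} \approx 0.081677 i$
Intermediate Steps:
$C = -18$ ($C = 2 \left(-9\right) = -18$)
$I = - \frac{158536}{52845}$ ($I = -3 + \frac{1}{-49659 - 3186} = -3 + \frac{1}{-52845} = -3 - \frac{1}{52845} = - \frac{158536}{52845} \approx -3.0$)
$n{\left(q \right)} = 36 \sqrt{q}$ ($n{\left(q \right)} = - 2 \left(- 18 \sqrt{q}\right) = 36 \sqrt{q}$)
$\frac{I}{n{\left(- \frac{127}{122} \right)}} = - \frac{158536}{52845 \cdot 36 \sqrt{- \frac{127}{122}}} = - \frac{158536}{52845 \cdot 36 \frac{i \sqrt{15494}}{122}} = - \frac{158536}{52845 \frac{18 i \sqrt{15494}}{61}} = - \frac{158536 \left(- \frac{i \sqrt{15494}}{4572}\right)}{52845} = \frac{39634 i \sqrt{15494}}{60401835}$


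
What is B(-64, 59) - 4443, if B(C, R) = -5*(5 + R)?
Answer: -4763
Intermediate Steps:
B(C, R) = -25 - 5*R
B(-64, 59) - 4443 = (-25 - 5*59) - 4443 = (-25 - 295) - 4443 = -320 - 4443 = -4763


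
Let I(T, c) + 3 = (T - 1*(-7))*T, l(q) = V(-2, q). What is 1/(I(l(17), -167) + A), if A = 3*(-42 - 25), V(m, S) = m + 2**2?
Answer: -1/186 ≈ -0.0053763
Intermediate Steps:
V(m, S) = 4 + m (V(m, S) = m + 4 = 4 + m)
l(q) = 2 (l(q) = 4 - 2 = 2)
A = -201 (A = 3*(-67) = -201)
I(T, c) = -3 + T*(7 + T) (I(T, c) = -3 + (T - 1*(-7))*T = -3 + (T + 7)*T = -3 + (7 + T)*T = -3 + T*(7 + T))
1/(I(l(17), -167) + A) = 1/((-3 + 2**2 + 7*2) - 201) = 1/((-3 + 4 + 14) - 201) = 1/(15 - 201) = 1/(-186) = -1/186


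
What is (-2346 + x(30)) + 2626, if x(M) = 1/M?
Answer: 8401/30 ≈ 280.03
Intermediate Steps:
(-2346 + x(30)) + 2626 = (-2346 + 1/30) + 2626 = -70379/30 + 2626 = 8401/30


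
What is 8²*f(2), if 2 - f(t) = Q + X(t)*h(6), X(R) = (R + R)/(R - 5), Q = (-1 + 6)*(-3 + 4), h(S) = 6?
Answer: 320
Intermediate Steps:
Q = 5 (Q = 5*1 = 5)
X(R) = 2*R/(-5 + R) (X(R) = (2*R)/(-5 + R) = 2*R/(-5 + R))
f(t) = -3 - 12*t/(-5 + t) (f(t) = 2 - (5 + (2*t/(-5 + t))*6) = 2 - (5 + 12*t/(-5 + t)) = 2 + (-5 - 12*t/(-5 + t)) = -3 - 12*t/(-5 + t))
8²*f(2) = 8²*(15*(1 - 1*2)/(-5 + 2)) = 64*(15*(1 - 2)/(-3)) = 64*(15*(-⅓)*(-1)) = 64*5 = 320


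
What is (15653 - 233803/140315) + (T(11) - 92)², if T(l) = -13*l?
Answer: 9945012767/140315 ≈ 70876.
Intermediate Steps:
(15653 - 233803/140315) + (T(11) - 92)² = (15653 - 233803/140315) + (-13*11 - 92)² = (15653 - 233803*1/140315) + (-143 - 92)² = (15653 - 233803/140315) + (-235)² = 2196116892/140315 + 55225 = 9945012767/140315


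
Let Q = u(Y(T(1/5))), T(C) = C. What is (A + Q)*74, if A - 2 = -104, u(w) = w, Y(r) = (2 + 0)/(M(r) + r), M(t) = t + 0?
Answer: -7178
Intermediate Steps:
M(t) = t
Y(r) = 1/r (Y(r) = (2 + 0)/(r + r) = 2/((2*r)) = 2*(1/(2*r)) = 1/r)
Q = 5 (Q = 1/(1/5) = 5)
A = -102 (A = 2 - 104 = -102)
(A + Q)*74 = (-102 + 5)*74 = -97*74 = -7178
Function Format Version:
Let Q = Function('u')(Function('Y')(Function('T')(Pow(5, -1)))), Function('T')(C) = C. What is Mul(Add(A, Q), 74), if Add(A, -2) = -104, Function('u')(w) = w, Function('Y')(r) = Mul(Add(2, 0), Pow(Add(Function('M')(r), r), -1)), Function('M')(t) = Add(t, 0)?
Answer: -7178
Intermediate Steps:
Function('M')(t) = t
Function('Y')(r) = Pow(r, -1) (Function('Y')(r) = Mul(Add(2, 0), Pow(Add(r, r), -1)) = Mul(2, Pow(Mul(2, r), -1)) = Mul(2, Mul(Rational(1, 2), Pow(r, -1))) = Pow(r, -1))
Q = 5 (Q = Pow(Pow(5, -1), -1) = Pow(Rational(1, 5), -1) = 5)
A = -102 (A = Add(2, -104) = -102)
Mul(Add(A, Q), 74) = Mul(Add(-102, 5), 74) = Mul(-97, 74) = -7178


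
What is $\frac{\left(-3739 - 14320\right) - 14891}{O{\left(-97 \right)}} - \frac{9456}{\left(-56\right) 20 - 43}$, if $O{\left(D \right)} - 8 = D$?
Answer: $\frac{39162434}{103507} \approx 378.36$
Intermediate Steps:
$O{\left(D \right)} = 8 + D$
$\frac{\left(-3739 - 14320\right) - 14891}{O{\left(-97 \right)}} - \frac{9456}{\left(-56\right) 20 - 43} = \frac{\left(-3739 - 14320\right) - 14891}{8 - 97} - \frac{9456}{\left(-56\right) 20 - 43} = \frac{-18059 - 14891}{-89} - \frac{9456}{-1120 - 43} = \left(-32950\right) \left(- \frac{1}{89}\right) - \frac{9456}{-1163} = \frac{32950}{89} - - \frac{9456}{1163} = \frac{32950}{89} + \frac{9456}{1163} = \frac{39162434}{103507}$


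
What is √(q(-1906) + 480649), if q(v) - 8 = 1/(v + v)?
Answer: √1746148052299/1906 ≈ 693.29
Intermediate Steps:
q(v) = 8 + 1/(2*v) (q(v) = 8 + 1/(v + v) = 8 + 1/(2*v))
√(q(-1906) + 480649) = √((8 + (½)/(-1906)) + 480649) = √((8 + (½)*(-1/1906)) + 480649) = √((8 - 1/3812) + 480649) = √(30495/3812 + 480649) = √(1832264483/3812) = √1746148052299/1906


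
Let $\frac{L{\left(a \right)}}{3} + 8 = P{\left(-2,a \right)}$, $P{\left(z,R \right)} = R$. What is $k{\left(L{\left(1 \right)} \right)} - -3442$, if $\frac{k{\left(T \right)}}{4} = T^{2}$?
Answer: $5206$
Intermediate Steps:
$L{\left(a \right)} = -24 + 3 a$
$k{\left(T \right)} = 4 T^{2}$
$k{\left(L{\left(1 \right)} \right)} - -3442 = 4 \left(-24 + 3 \cdot 1\right)^{2} - -3442 = 4 \left(-24 + 3\right)^{2} + \left(-20941 + 24383\right) = 4 \left(-21\right)^{2} + 3442 = 4 \cdot 441 + 3442 = 1764 + 3442 = 5206$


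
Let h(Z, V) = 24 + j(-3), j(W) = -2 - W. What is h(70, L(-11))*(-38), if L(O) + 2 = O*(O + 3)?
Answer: -950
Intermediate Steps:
L(O) = -2 + O*(3 + O) (L(O) = -2 + O*(O + 3) = -2 + O*(3 + O))
h(Z, V) = 25 (h(Z, V) = 24 + (-2 - 1*(-3)) = 24 + (-2 + 3) = 24 + 1 = 25)
h(70, L(-11))*(-38) = 25*(-38) = -950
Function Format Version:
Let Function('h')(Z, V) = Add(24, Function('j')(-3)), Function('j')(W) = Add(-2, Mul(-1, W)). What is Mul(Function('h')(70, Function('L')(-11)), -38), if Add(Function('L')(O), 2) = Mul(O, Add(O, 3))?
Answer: -950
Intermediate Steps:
Function('L')(O) = Add(-2, Mul(O, Add(3, O))) (Function('L')(O) = Add(-2, Mul(O, Add(O, 3))) = Add(-2, Mul(O, Add(3, O))))
Function('h')(Z, V) = 25 (Function('h')(Z, V) = Add(24, Add(-2, Mul(-1, -3))) = Add(24, Add(-2, 3)) = Add(24, 1) = 25)
Mul(Function('h')(70, Function('L')(-11)), -38) = Mul(25, -38) = -950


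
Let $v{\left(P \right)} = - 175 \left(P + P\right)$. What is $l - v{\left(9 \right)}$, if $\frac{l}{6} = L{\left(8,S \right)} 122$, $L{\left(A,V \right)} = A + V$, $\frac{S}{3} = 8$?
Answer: $26574$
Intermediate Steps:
$S = 24$ ($S = 3 \cdot 8 = 24$)
$v{\left(P \right)} = - 350 P$ ($v{\left(P \right)} = - 175 \cdot 2 P = - 350 P$)
$l = 23424$ ($l = 6 \left(8 + 24\right) 122 = 6 \cdot 32 \cdot 122 = 6 \cdot 3904 = 23424$)
$l - v{\left(9 \right)} = 23424 - \left(-350\right) 9 = 23424 - -3150 = 23424 + 3150 = 26574$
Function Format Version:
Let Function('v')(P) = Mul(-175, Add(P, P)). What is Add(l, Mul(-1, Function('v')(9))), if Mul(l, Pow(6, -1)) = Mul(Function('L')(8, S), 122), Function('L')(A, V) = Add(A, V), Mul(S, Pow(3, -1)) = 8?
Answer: 26574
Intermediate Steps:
S = 24 (S = Mul(3, 8) = 24)
Function('v')(P) = Mul(-350, P) (Function('v')(P) = Mul(-175, Mul(2, P)) = Mul(-350, P))
l = 23424 (l = Mul(6, Mul(Add(8, 24), 122)) = Mul(6, Mul(32, 122)) = Mul(6, 3904) = 23424)
Add(l, Mul(-1, Function('v')(9))) = Add(23424, Mul(-1, Mul(-350, 9))) = Add(23424, Mul(-1, -3150)) = Add(23424, 3150) = 26574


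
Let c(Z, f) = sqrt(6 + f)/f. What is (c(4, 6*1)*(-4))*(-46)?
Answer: 184*sqrt(3)/3 ≈ 106.23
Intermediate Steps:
c(Z, f) = sqrt(6 + f)/f
(c(4, 6*1)*(-4))*(-46) = ((sqrt(6 + 6*1)/((6*1)))*(-4))*(-46) = ((sqrt(6 + 6)/6)*(-4))*(-46) = ((sqrt(12)/6)*(-4))*(-46) = (((2*sqrt(3))/6)*(-4))*(-46) = ((sqrt(3)/3)*(-4))*(-46) = -4*sqrt(3)/3*(-46) = 184*sqrt(3)/3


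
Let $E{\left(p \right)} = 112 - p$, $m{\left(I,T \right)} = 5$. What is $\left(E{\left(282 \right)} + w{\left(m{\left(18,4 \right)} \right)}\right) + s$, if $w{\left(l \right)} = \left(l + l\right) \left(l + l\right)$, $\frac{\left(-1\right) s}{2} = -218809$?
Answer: $437548$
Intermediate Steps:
$s = 437618$ ($s = \left(-2\right) \left(-218809\right) = 437618$)
$w{\left(l \right)} = 4 l^{2}$ ($w{\left(l \right)} = 2 l 2 l = 4 l^{2}$)
$\left(E{\left(282 \right)} + w{\left(m{\left(18,4 \right)} \right)}\right) + s = \left(\left(112 - 282\right) + 4 \cdot 5^{2}\right) + 437618 = \left(\left(112 - 282\right) + 4 \cdot 25\right) + 437618 = \left(-170 + 100\right) + 437618 = -70 + 437618 = 437548$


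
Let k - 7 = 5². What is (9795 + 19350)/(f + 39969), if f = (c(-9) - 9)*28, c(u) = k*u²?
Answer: 9715/37431 ≈ 0.25954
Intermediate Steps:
k = 32 (k = 7 + 5² = 7 + 25 = 32)
c(u) = 32*u²
f = 72324 (f = (32*(-9)² - 9)*28 = (32*81 - 9)*28 = (2592 - 9)*28 = 2583*28 = 72324)
(9795 + 19350)/(f + 39969) = (9795 + 19350)/(72324 + 39969) = 29145/112293 = 29145*(1/112293) = 9715/37431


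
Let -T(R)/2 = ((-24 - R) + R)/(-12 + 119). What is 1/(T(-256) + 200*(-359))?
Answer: -107/7682552 ≈ -1.3928e-5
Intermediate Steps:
T(R) = 48/107 (T(R) = -2*((-24 - R) + R)/(-12 + 119) = -(-48)/107 = -2*(-24/107) = 48/107)
1/(T(-256) + 200*(-359)) = 1/(48/107 + 200*(-359)) = 1/(48/107 - 71800) = 1/(-7682552/107) = -107/7682552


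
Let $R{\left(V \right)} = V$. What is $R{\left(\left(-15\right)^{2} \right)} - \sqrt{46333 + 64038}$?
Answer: $225 - \sqrt{110371} \approx -107.22$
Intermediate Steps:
$R{\left(\left(-15\right)^{2} \right)} - \sqrt{46333 + 64038} = \left(-15\right)^{2} - \sqrt{46333 + 64038} = 225 - \sqrt{110371}$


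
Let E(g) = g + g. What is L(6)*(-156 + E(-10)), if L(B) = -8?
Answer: 1408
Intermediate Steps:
E(g) = 2*g
L(6)*(-156 + E(-10)) = -8*(-156 + 2*(-10)) = -8*(-156 - 20) = -8*(-176) = 1408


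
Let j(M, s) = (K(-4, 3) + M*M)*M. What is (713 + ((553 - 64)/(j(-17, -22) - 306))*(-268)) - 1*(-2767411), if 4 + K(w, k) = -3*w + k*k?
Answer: 1270579837/459 ≈ 2.7681e+6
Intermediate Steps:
K(w, k) = -4 + k² - 3*w (K(w, k) = -4 + (-3*w + k*k) = -4 + (-3*w + k²) = -4 + (k² - 3*w) = -4 + k² - 3*w)
j(M, s) = M*(17 + M²) (j(M, s) = ((-4 + 3² - 3*(-4)) + M*M)*M = ((-4 + 9 + 12) + M²)*M = (17 + M²)*M = M*(17 + M²))
(713 + ((553 - 64)/(j(-17, -22) - 306))*(-268)) - 1*(-2767411) = (713 + ((553 - 64)/(-17*(17 + (-17)²) - 306))*(-268)) - 1*(-2767411) = (713 + (489/(-17*(17 + 289) - 306))*(-268)) + 2767411 = (713 + (489/(-17*306 - 306))*(-268)) + 2767411 = (713 + (489/(-5202 - 306))*(-268)) + 2767411 = (713 + (489/(-5508))*(-268)) + 2767411 = (713 + (489*(-1/5508))*(-268)) + 2767411 = (713 - 163/1836*(-268)) + 2767411 = (713 + 10921/459) + 2767411 = 338188/459 + 2767411 = 1270579837/459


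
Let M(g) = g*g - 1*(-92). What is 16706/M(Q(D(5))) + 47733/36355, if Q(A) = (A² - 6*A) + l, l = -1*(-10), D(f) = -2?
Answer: 322002787/13960320 ≈ 23.066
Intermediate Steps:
l = 10
Q(A) = 10 + A² - 6*A (Q(A) = (A² - 6*A) + 10 = 10 + A² - 6*A)
M(g) = 92 + g² (M(g) = g² + 92 = 92 + g²)
16706/M(Q(D(5))) + 47733/36355 = 16706/(92 + (10 + (-2)² - 6*(-2))²) + 47733/36355 = 16706/(92 + (10 + 4 + 12)²) + 47733*(1/36355) = 16706/(92 + 26²) + 47733/36355 = 16706/(92 + 676) + 47733/36355 = 16706/768 + 47733/36355 = 16706*(1/768) + 47733/36355 = 8353/384 + 47733/36355 = 322002787/13960320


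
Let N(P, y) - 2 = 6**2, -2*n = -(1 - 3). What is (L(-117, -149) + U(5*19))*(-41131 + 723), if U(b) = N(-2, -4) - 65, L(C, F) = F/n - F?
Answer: -10950568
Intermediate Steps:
n = -1 (n = -(-1)*(1 - 3)/2 = -(-1)*(-2)/2 = -1/2*2 = -1)
N(P, y) = 38 (N(P, y) = 2 + 6**2 = 2 + 36 = 38)
L(C, F) = -2*F (L(C, F) = F/(-1) - F = F*(-1) - F = -F - F = -2*F)
U(b) = -27 (U(b) = 38 - 65 = -27)
(L(-117, -149) + U(5*19))*(-41131 + 723) = (-2*(-149) - 27)*(-41131 + 723) = (298 - 27)*(-40408) = 271*(-40408) = -10950568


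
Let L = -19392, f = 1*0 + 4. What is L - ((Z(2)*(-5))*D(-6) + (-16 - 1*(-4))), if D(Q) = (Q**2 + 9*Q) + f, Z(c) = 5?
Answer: -19730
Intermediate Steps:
f = 4 (f = 0 + 4 = 4)
D(Q) = 4 + Q**2 + 9*Q (D(Q) = (Q**2 + 9*Q) + 4 = 4 + Q**2 + 9*Q)
L - ((Z(2)*(-5))*D(-6) + (-16 - 1*(-4))) = -19392 - ((5*(-5))*(4 + (-6)**2 + 9*(-6)) + (-16 - 1*(-4))) = -19392 - (-25*(4 + 36 - 54) + (-16 + 4)) = -19392 - (-25*(-14) - 12) = -19392 - (350 - 12) = -19392 - 1*338 = -19392 - 338 = -19730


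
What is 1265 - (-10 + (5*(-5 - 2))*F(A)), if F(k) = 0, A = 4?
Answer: 1275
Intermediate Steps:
1265 - (-10 + (5*(-5 - 2))*F(A)) = 1265 - (-10 + (5*(-5 - 2))*0) = 1265 - (-10 + (5*(-7))*0) = 1265 - (-10 - 35*0) = 1265 - (-10 + 0) = 1265 - 1*(-10) = 1265 + 10 = 1275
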